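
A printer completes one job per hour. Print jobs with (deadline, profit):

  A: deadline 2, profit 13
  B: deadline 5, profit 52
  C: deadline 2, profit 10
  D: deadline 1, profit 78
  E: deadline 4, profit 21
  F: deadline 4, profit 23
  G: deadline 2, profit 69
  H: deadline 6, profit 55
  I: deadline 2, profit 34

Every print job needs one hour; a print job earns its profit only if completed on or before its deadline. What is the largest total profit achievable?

Sort by profit descending; place each in the latest free slot ≤ its deadline.
By profit: D(d1,78), G(d2,69), H(d6,55), B(d5,52), I(d2,34), F(d4,23), E(d4,21), A(d2,13), C(d2,10)
D→slot 1; G→slot 2; H→slot 6; B→slot 5; I skipped; F→slot 4; E→slot 3; A skipped; C skipped.
Profit = 78 + 69 + 21 + 23 + 52 + 55 = 298

298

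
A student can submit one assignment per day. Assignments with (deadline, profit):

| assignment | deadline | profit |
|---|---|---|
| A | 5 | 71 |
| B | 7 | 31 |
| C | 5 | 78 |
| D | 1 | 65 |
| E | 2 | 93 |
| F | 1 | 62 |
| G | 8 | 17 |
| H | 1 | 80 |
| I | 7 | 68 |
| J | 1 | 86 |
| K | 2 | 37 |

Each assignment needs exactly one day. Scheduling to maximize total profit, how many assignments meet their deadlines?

By profit: E(d2,93), J(d1,86), H(d1,80), C(d5,78), A(d5,71), I(d7,68), D(d1,65), F(d1,62), K(d2,37), B(d7,31), G(d8,17)
E→slot 2; J→slot 1; H skipped; C→slot 5; A→slot 4; I→slot 7; D skipped; F skipped; K skipped; B→slot 6; G→slot 8.
7 of 11 scheduled.

7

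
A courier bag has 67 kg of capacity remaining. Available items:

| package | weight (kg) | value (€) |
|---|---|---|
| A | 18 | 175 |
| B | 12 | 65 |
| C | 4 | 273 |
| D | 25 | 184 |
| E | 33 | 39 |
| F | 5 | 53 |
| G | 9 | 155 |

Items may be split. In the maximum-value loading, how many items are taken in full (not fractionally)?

5

Ratios (sorted): C 68.25, G 17.22, F 10.60, A 9.72, D 7.36, B 5.42, E 1.18
take C (4 @ 273); take G (9 @ 155); take F (5 @ 53); take A (18 @ 175); take D (25 @ 184); take 6/12 of B → 32.50. Capacity used 67/67.
5 item(s) taken whole; one partial (take 6/12 of B).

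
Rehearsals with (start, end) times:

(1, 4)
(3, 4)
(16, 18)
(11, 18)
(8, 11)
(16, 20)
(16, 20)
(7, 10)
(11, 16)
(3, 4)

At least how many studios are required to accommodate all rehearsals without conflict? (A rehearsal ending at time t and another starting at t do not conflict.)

4

The answer is the maximum number of intervals overlapping at any instant.
Events (time:±→running): 1:+→1 3:+→2 3:+→3 4:-→2 4:-→1 4:-→0 7:+→1 8:+→2 10:-→1 11:-→0 11:+→1 11:+→2 16:-→1 16:+→2 16:+→3 16:+→4 … peak 4.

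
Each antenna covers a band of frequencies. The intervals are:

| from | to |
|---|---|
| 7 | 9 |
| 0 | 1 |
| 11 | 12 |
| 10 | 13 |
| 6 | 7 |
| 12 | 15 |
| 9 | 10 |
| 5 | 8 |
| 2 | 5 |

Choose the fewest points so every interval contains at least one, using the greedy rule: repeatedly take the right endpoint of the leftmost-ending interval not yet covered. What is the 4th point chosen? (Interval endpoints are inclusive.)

10

By right end: [0,1]  [2,5]  [6,7]  [5,8]  [7,9]  [9,10]  [11,12]  [10,13]  [12,15]
[0,1] uncovered → point at 1; [2,5] uncovered → point at 5; [6,7] uncovered → point at 7; [9,10] uncovered → point at 10; [11,12] uncovered → point at 12.
Points: 1, 5, 7, 10, 12 (5 total).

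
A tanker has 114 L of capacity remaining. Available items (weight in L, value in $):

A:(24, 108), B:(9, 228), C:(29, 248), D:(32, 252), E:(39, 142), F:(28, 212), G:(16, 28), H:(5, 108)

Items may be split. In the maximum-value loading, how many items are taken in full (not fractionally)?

Ratios (sorted): B 25.33, H 21.60, C 8.55, D 7.88, F 7.57, A 4.50, E 3.64, G 1.75
take B (9 @ 228); take H (5 @ 108); take C (29 @ 248); take D (32 @ 252); take F (28 @ 212); take 11/24 of A → 49.50. Capacity used 114/114.
5 item(s) taken whole; one partial (take 11/24 of A).

5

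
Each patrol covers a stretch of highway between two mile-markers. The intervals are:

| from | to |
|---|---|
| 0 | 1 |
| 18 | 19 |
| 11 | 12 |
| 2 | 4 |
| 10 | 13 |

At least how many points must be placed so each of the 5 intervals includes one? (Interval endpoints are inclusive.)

4

Process intervals by earliest right end; each time one isn't hit yet, stab at its right endpoint.
Sorted: [0,1] [2,4] [11,12] [10,13] [18,19]
{[0,1]} hit by 1; {[2,4]} hit by 4; {[11,12],[10,13]} hit by 12; {[18,19]} hit by 19.
Points: 1, 4, 12, 19 (4 total).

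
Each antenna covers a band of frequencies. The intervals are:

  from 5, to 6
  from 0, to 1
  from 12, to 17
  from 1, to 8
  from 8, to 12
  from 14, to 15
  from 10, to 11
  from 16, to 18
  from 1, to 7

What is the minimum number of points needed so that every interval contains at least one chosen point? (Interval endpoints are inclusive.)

Sort by right endpoint; whenever an interval is uncovered, place a point at its right end.
Sorted: [0,1] [5,6] [1,7] [1,8] [10,11] [8,12] [14,15] [12,17] [16,18]
{[0,1]} hit by 1; {[5,6],[1,7],[1,8]} hit by 6; {[10,11],[8,12]} hit by 11; {[14,15],[12,17]} hit by 15; {[16,18]} hit by 18.
Points: 1, 6, 11, 15, 18 (5 total).

5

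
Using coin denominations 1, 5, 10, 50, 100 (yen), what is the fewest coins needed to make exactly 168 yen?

7

Use the largest denomination that fits, subtract, and repeat.
168 − 1×100→68 − 1×50→18 − 1×10→8 − 1×5→3 − 3×1→0
Total coins = 1 + 1 + 1 + 1 + 3 = 7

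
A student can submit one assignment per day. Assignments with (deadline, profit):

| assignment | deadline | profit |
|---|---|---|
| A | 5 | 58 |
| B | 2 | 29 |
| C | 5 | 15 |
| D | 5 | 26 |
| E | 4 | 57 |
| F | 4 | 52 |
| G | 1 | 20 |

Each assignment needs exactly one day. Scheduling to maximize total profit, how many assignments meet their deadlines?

5

Take jobs in profit order; each goes to the latest open slot no later than its deadline.
Profit order: A=58 E=57 F=52 B=29 D=26 G=20 C=15
Assign: A→slot 5, E→slot 4, F→slot 3, B→slot 2, D→slot 1, G skipped, C skipped.
Slots: [1:D] [2:B] [3:F] [4:E] [5:A]
5 of 7 scheduled.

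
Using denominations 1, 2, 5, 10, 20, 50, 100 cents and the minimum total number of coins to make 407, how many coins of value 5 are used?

1

407 = 4×100 + 1×5 + 1×2
Count of 5: 1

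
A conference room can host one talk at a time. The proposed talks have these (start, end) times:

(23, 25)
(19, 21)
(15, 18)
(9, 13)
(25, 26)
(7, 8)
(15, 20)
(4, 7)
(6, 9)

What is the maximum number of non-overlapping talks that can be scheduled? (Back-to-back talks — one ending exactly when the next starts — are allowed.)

Order by finish time; keep every interval that doesn't clash with the previous kept one.
By end time: (4,7), (7,8), (6,9), (9,13), (15,18), (15,20), (19,21), (23,25), (25,26).
Pick (4,7); next start ≥ 7 → (7,8); next start ≥ 8 → (9,13); next start ≥ 13 → (15,18); next start ≥ 18 → (19,21); next start ≥ 21 → (23,25); next start ≥ 25 → (25,26).
Selected 7 talks.

7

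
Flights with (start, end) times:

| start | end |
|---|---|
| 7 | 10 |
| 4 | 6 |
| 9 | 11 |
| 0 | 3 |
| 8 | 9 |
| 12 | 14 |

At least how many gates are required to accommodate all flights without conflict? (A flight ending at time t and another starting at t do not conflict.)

2

The answer is the maximum number of intervals overlapping at any instant.
Events (time:±→running): 0:+→1 3:-→0 4:+→1 6:-→0 7:+→1 8:+→2 … peak 2.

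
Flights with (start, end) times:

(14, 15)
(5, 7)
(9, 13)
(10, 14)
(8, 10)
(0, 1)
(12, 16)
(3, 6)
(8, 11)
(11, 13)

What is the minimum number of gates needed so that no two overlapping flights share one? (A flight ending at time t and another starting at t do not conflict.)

Events (time:±→running): 0:+→1 1:-→0 3:+→1 5:+→2 6:-→1 7:-→0 8:+→1 8:+→2 9:+→3 10:-→2 10:+→3 11:-→2 11:+→3 12:+→4 … peak 4.

4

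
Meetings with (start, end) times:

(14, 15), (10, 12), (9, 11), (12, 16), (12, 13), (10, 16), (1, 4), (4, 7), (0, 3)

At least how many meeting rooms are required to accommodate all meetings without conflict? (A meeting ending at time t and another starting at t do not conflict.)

3

starts: [0, 1, 4, 9, 10, 10, 12, 12, 14]
ends:   [3, 4, 7, 11, 12, 13, 15, 16, 16]
s0→1 s1→2 e3→1 e4→0 s4→1 e7→0 s9→1 s10→2 s10→3  — peak 3.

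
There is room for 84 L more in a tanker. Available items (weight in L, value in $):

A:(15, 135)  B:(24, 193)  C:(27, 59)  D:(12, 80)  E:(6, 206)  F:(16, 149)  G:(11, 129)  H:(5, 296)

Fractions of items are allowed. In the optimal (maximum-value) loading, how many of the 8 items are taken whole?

6

Sort by value per unit weight and fill in that order.
Ratios (sorted): H 59.20, E 34.33, G 11.73, F 9.31, A 9.00, B 8.04, D 6.67, C 2.19
take H (5 @ 296); take E (6 @ 206); take G (11 @ 129); take F (16 @ 149); take A (15 @ 135); take B (24 @ 193); take 7/12 of D → 46.67. Capacity used 84/84.
6 item(s) taken whole; one partial (take 7/12 of D).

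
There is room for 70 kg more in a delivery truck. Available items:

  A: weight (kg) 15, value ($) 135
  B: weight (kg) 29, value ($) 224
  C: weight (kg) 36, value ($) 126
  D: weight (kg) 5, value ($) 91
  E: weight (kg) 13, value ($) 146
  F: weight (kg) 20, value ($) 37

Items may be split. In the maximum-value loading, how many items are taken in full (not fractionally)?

4

Greedy by value/weight ratio, highest first.
Ratios (sorted): D 18.20, E 11.23, A 9.00, B 7.72, C 3.50, F 1.85
take D (5 @ 91); take E (13 @ 146); take A (15 @ 135); take B (29 @ 224); take 8/36 of C → 28.00. Capacity used 70/70.
4 item(s) taken whole; one partial (take 8/36 of C).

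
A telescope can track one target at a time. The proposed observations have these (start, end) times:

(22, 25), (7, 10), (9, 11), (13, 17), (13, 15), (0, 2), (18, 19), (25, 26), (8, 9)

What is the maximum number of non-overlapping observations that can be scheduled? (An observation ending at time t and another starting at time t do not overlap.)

Sorted by end: (0,2)  (8,9)  (7,10)  (9,11)  (13,15)  (13,17)  (18,19)  (22,25)  (25,26)
take (0,2); take (8,9); skip (7,10); take (9,11); take (13,15); skip (13,17); take (18,19); take (22,25); take (25,26).
Selected 7 observations.

7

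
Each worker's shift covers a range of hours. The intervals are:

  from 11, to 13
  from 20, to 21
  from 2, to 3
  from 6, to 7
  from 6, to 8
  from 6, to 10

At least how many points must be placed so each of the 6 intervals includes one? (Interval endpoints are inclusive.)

Sort by right endpoint; whenever an interval is uncovered, place a point at its right end.
Sorted: [2,3] [6,7] [6,8] [6,10] [11,13] [20,21]
{[2,3]} hit by 3; {[6,7],[6,8],[6,10]} hit by 7; {[11,13]} hit by 13; {[20,21]} hit by 21.
Points: 3, 7, 13, 21 (4 total).

4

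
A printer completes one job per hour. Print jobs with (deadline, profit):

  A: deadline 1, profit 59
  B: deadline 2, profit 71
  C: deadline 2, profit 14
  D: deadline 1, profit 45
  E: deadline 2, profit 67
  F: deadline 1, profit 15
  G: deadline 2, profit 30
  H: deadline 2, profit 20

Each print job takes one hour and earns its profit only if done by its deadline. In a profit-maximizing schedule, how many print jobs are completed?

2

Profit order: B=71 E=67 A=59 D=45 G=30 H=20 F=15 C=14
Assign: B→slot 2, E→slot 1, A skipped, D skipped, G skipped, H skipped, F skipped, C skipped.
Slots: [1:E] [2:B]
2 of 8 scheduled.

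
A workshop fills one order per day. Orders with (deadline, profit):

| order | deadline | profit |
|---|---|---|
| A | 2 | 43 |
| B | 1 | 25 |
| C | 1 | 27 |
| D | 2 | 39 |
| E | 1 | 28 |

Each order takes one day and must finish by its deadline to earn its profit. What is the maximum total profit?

82

Sort by profit descending; place each in the latest free slot ≤ its deadline.
Profit order: A=43 D=39 E=28 C=27 B=25
Assign: A→slot 2, D→slot 1, E skipped, C skipped, B skipped.
Slots: [1:D] [2:A]
Profit = 39 + 43 = 82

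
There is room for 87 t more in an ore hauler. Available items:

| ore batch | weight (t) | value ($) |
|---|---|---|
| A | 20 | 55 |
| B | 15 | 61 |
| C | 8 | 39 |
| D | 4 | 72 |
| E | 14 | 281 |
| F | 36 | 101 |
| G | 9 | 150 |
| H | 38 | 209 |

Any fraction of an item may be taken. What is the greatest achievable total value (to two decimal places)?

Order: E (281/14=20.07) > D (72/4=18.00) > G (150/9=16.67) > H (209/38=5.50) > C (39/8=4.88) > B (61/15=4.07) > F (101/36=2.81) > A (55/20=2.75)
Fill: take E (14 @ 281) → take D (4 @ 72) → take G (9 @ 150) → take H (38 @ 209) → take C (8 @ 39) → take 14/15 of B → 56.93; 87/87 used.
Total value = 807.93

807.93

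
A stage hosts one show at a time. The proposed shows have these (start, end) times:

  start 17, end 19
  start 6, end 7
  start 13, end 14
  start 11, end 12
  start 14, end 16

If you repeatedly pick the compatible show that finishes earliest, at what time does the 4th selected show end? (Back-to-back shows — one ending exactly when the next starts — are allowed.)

Order by finish time; keep every interval that doesn't clash with the previous kept one.
By end time: (6,7), (11,12), (13,14), (14,16), (17,19).
Pick (6,7); next start ≥ 7 → (11,12); next start ≥ 12 → (13,14); next start ≥ 14 → (14,16); next start ≥ 16 → (17,19).
Selected: (6,7) (11,12) (13,14) (14,16) (17,19)

16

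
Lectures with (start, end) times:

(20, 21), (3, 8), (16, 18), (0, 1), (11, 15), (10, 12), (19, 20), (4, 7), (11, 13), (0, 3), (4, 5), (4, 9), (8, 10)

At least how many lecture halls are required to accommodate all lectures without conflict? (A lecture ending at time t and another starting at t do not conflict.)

4

The answer is the maximum number of intervals overlapping at any instant.
starts: [0, 0, 3, 4, 4, 4, 8, 10, 11, 11, 16, 19, 20]
ends:   [1, 3, 5, 7, 8, 9, 10, 12, 13, 15, 18, 20, 21]
s0→1 s0→2 e1→1 e3→0 s3→1 s4→2 s4→3 s4→4  — peak 4.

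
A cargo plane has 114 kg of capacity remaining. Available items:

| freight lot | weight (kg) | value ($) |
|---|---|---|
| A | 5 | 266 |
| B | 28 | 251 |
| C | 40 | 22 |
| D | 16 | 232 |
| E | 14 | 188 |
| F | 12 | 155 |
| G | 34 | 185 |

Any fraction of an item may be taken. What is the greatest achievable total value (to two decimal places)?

Greedy by value/weight ratio, highest first.
Ratios (sorted): A 53.20, D 14.50, E 13.43, F 12.92, B 8.96, G 5.44, C 0.55
take A (5 @ 266); take D (16 @ 232); take E (14 @ 188); take F (12 @ 155); take B (28 @ 251); take G (34 @ 185); take 5/40 of C → 2.75. Capacity used 114/114.
Total value = 1279.75

1279.75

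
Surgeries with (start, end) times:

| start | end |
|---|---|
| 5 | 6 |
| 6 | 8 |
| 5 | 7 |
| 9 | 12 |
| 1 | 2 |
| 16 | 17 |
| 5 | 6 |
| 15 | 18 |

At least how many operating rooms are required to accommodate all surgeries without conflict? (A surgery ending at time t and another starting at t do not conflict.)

3

Count concurrent intervals with a sweep; the peak is the room count.
starts: [1, 5, 5, 5, 6, 9, 15, 16]
ends:   [2, 6, 6, 7, 8, 12, 17, 18]
s1→1 e2→0 s5→1 s5→2 s5→3  — peak 3.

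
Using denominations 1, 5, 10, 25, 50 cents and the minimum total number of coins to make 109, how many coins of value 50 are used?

Greedy: take as many of the largest coin as possible, then repeat with the remainder.
109 = 2×50 + 1×5 + 4×1
Count of 50: 2

2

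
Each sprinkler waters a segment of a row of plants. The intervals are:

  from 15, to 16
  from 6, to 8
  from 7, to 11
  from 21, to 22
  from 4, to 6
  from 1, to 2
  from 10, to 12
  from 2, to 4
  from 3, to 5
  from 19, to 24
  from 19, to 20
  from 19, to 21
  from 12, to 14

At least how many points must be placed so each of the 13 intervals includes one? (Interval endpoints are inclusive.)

Sorted: [1,2] [2,4] [3,5] [4,6] [6,8] [7,11] [10,12] [12,14] [15,16] [19,20] [19,21] [21,22] [19,24]
{[1,2],[2,4]} hit by 2; {[3,5],[4,6]} hit by 5; {[6,8],[7,11]} hit by 8; {[10,12],[12,14]} hit by 12; {[15,16]} hit by 16; {[19,20],[19,21]} hit by 20; {[21,22],[19,24]} hit by 22.
Points: 2, 5, 8, 12, 16, 20, 22 (7 total).

7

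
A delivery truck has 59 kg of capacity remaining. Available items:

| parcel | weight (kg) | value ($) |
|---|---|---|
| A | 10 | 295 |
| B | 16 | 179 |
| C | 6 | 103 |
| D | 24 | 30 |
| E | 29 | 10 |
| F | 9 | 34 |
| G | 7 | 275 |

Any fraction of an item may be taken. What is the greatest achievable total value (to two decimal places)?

Greedy by value/weight ratio, highest first.
Order: G (275/7=39.29) > A (295/10=29.50) > C (103/6=17.17) > B (179/16=11.19) > F (34/9=3.78) > D (30/24=1.25) > E (10/29=0.34)
Fill: take G (7 @ 275) → take A (10 @ 295) → take C (6 @ 103) → take B (16 @ 179) → take F (9 @ 34) → take 11/24 of D → 13.75; 59/59 used.
Total value = 899.75

899.75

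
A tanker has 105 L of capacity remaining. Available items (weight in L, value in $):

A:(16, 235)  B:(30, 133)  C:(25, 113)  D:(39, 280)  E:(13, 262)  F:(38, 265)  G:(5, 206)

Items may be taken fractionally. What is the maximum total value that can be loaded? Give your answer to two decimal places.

Sort by value per unit weight and fill in that order.
Ratios (sorted): G 41.20, E 20.15, A 14.69, D 7.18, F 6.97, C 4.52, B 4.43
take G (5 @ 206); take E (13 @ 262); take A (16 @ 235); take D (39 @ 280); take 32/38 of F → 223.16. Capacity used 105/105.
Total value = 1206.16

1206.16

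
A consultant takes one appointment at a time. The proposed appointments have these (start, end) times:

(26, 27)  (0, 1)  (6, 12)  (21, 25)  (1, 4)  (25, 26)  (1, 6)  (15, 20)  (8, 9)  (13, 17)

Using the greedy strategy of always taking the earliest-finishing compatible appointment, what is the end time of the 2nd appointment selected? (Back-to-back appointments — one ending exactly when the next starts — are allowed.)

Order by finish time; keep every interval that doesn't clash with the previous kept one.
By end time: (0,1), (1,4), (1,6), (8,9), (6,12), (13,17), (15,20), (21,25), (25,26), (26,27).
Pick (0,1); next start ≥ 1 → (1,4); next start ≥ 4 → (8,9); next start ≥ 9 → (13,17); next start ≥ 17 → (21,25); next start ≥ 25 → (25,26); next start ≥ 26 → (26,27).
Selected: (0,1) (1,4) (8,9) (13,17) (21,25) (25,26) (26,27)

4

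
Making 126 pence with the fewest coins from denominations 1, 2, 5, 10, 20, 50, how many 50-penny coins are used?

Greedy: take as many of the largest coin as possible, then repeat with the remainder.
126 = 2×50 + 1×20 + 1×5 + 1×1
Count of 50: 2

2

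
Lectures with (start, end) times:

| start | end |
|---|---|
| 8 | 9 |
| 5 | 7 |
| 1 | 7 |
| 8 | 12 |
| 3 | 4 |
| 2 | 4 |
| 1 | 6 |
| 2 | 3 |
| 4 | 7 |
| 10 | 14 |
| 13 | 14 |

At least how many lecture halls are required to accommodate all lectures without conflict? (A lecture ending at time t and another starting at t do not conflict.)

starts: [1, 1, 2, 2, 3, 4, 5, 8, 8, 10, 13]
ends:   [3, 4, 4, 6, 7, 7, 7, 9, 12, 14, 14]
s1→1 s1→2 s2→3 s2→4  — peak 4.

4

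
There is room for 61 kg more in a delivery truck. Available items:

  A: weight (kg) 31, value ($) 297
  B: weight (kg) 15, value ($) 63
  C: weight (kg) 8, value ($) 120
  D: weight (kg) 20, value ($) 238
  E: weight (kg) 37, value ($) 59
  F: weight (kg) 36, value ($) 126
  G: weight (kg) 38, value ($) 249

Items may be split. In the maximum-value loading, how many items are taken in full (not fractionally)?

3

Greedy by value/weight ratio, highest first.
Order: C (120/8=15.00) > D (238/20=11.90) > A (297/31=9.58) > G (249/38=6.55) > B (63/15=4.20) > F (126/36=3.50) > E (59/37=1.59)
Fill: take C (8 @ 120) → take D (20 @ 238) → take A (31 @ 297) → take 2/38 of G → 13.11; 61/61 used.
3 item(s) taken whole; one partial (take 2/38 of G).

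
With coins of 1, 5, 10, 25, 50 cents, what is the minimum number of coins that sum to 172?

7

172 − 3×50→22 − 2×10→2 − 2×1→0
Total coins = 3 + 2 + 2 = 7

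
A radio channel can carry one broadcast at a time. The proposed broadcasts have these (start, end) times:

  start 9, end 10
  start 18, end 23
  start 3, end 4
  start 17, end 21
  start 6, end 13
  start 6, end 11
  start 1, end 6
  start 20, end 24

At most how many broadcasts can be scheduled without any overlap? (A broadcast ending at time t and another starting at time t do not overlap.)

3

Order by finish time; keep every interval that doesn't clash with the previous kept one.
Sorted by end: (3,4)  (1,6)  (9,10)  (6,11)  (6,13)  (17,21)  (18,23)  (20,24)
take (3,4); take (9,10); skip (6,11); take (17,21).
Selected 3 broadcasts.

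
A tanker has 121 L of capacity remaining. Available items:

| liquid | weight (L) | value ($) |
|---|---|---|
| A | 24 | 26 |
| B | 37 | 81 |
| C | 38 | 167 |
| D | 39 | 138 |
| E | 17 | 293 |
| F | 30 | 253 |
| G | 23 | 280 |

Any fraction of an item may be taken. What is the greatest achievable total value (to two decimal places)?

Order: E (293/17=17.24) > G (280/23=12.17) > F (253/30=8.43) > C (167/38=4.39) > D (138/39=3.54) > B (81/37=2.19) > A (26/24=1.08)
Fill: take E (17 @ 293) → take G (23 @ 280) → take F (30 @ 253) → take C (38 @ 167) → take 13/39 of D → 46.00; 121/121 used.
Total value = 1039.00

1039.00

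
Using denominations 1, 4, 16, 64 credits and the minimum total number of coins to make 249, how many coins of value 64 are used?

Greedy: take as many of the largest coin as possible, then repeat with the remainder.
249 − 3×64→57 − 3×16→9 − 2×4→1 − 1×1→0
Count of 64: 3

3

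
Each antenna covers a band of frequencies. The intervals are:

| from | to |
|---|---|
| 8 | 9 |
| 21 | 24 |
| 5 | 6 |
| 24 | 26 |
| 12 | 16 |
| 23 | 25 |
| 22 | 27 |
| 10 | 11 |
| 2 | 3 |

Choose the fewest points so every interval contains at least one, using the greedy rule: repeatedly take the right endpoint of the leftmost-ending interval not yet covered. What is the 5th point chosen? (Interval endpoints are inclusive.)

16

Sorted: [2,3] [5,6] [8,9] [10,11] [12,16] [21,24] [23,25] [24,26] [22,27]
{[2,3]} hit by 3; {[5,6]} hit by 6; {[8,9]} hit by 9; {[10,11]} hit by 11; {[12,16]} hit by 16; {[21,24],[23,25],[24,26],[22,27]} hit by 24.
Points: 3, 6, 9, 11, 16, 24 (6 total).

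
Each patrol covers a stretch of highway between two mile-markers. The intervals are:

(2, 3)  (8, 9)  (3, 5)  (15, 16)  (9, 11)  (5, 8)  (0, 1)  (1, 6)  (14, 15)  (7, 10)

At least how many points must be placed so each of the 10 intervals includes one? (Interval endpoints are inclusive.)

Sorted: [0,1] [2,3] [3,5] [1,6] [5,8] [8,9] [7,10] [9,11] [14,15] [15,16]
{[0,1]} hit by 1; {[2,3],[3,5],[1,6]} hit by 3; {[5,8],[8,9],[7,10]} hit by 8; {[9,11]} hit by 11; {[14,15],[15,16]} hit by 15.
Points: 1, 3, 8, 11, 15 (5 total).

5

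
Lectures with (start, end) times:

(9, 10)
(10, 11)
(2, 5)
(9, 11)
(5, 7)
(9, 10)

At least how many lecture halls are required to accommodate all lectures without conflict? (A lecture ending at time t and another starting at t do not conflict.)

Count concurrent intervals with a sweep; the peak is the room count.
starts: [2, 5, 9, 9, 9, 10]
ends:   [5, 7, 10, 10, 11, 11]
s2→1 e5→0 s5→1 e7→0 s9→1 s9→2 s9→3  — peak 3.

3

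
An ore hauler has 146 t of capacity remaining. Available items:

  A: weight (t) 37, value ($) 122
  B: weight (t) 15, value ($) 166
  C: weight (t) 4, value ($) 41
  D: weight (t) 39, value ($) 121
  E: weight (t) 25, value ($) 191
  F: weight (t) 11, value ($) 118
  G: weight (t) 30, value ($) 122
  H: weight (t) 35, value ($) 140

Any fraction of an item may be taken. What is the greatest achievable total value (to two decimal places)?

Order: B (166/15=11.07) > F (118/11=10.73) > C (41/4=10.25) > E (191/25=7.64) > G (122/30=4.07) > H (140/35=4.00) > A (122/37=3.30) > D (121/39=3.10)
Fill: take B (15 @ 166) → take F (11 @ 118) → take C (4 @ 41) → take E (25 @ 191) → take G (30 @ 122) → take H (35 @ 140) → take 26/37 of A → 85.73; 146/146 used.
Total value = 863.73

863.73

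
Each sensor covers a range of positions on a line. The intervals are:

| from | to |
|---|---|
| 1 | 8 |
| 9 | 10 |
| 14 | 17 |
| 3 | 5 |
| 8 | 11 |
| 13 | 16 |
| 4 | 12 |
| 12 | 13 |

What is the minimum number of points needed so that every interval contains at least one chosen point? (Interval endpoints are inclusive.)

Process intervals by earliest right end; each time one isn't hit yet, stab at its right endpoint.
By right end: [3,5]  [1,8]  [9,10]  [8,11]  [4,12]  [12,13]  [13,16]  [14,17]
[3,5] uncovered → point at 5; [9,10] uncovered → point at 10; [12,13] uncovered → point at 13; [14,17] uncovered → point at 17.
Points: 5, 10, 13, 17 (4 total).

4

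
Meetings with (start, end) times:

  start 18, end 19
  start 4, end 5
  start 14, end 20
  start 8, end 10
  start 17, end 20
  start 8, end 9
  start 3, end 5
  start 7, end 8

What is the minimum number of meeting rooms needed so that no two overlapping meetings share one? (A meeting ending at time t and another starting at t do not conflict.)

The answer is the maximum number of intervals overlapping at any instant.
starts: [3, 4, 7, 8, 8, 14, 17, 18]
ends:   [5, 5, 8, 9, 10, 19, 20, 20]
s3→1 s4→2 e5→1 e5→0 s7→1 e8→0 s8→1 s8→2 e9→1 e10→0 s14→1 s17→2 s18→3  — peak 3.

3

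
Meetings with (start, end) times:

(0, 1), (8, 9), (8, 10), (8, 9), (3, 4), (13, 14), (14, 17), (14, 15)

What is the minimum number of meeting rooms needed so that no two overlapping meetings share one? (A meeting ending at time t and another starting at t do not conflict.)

The answer is the maximum number of intervals overlapping at any instant.
Events (time:±→running): 0:+→1 1:-→0 3:+→1 4:-→0 8:+→1 8:+→2 8:+→3 … peak 3.

3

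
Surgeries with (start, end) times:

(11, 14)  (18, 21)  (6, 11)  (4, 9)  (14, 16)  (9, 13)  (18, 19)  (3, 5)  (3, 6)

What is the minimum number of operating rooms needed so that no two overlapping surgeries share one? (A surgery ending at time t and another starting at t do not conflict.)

starts: [3, 3, 4, 6, 9, 11, 14, 18, 18]
ends:   [5, 6, 9, 11, 13, 14, 16, 19, 21]
s3→1 s3→2 s4→3  — peak 3.

3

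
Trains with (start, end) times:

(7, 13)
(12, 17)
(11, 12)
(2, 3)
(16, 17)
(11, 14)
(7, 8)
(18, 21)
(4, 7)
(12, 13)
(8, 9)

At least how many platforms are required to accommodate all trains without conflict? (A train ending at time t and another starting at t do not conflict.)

The answer is the maximum number of intervals overlapping at any instant.
starts: [2, 4, 7, 7, 8, 11, 11, 12, 12, 16, 18]
ends:   [3, 7, 8, 9, 12, 13, 13, 14, 17, 17, 21]
s2→1 e3→0 s4→1 e7→0 s7→1 s7→2 e8→1 s8→2 e9→1 s11→2 s11→3 e12→2 s12→3 s12→4  — peak 4.

4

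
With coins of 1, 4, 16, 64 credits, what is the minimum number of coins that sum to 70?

Greedy: take as many of the largest coin as possible, then repeat with the remainder.
70 = 1×64 + 1×4 + 2×1
Total coins = 1 + 1 + 2 = 4

4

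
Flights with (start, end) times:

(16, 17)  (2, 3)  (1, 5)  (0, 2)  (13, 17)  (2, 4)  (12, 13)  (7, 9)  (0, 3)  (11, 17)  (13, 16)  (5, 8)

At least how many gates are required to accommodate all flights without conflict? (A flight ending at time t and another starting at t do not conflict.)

Events (time:±→running): 0:+→1 0:+→2 1:+→3 2:-→2 2:+→3 2:+→4 … peak 4.

4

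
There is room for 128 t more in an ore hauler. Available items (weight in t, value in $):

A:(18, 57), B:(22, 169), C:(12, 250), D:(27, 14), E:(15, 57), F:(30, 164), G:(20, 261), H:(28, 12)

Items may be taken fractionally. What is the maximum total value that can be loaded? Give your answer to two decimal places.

Sort by value per unit weight and fill in that order.
Ratios (sorted): C 20.83, G 13.05, B 7.68, F 5.47, E 3.80, A 3.17, D 0.52, H 0.43
take C (12 @ 250); take G (20 @ 261); take B (22 @ 169); take F (30 @ 164); take E (15 @ 57); take A (18 @ 57); take 11/27 of D → 5.70. Capacity used 128/128.
Total value = 963.70

963.70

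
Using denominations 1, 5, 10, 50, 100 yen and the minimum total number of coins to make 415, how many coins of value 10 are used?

Greedy: take as many of the largest coin as possible, then repeat with the remainder.
415 − 4×100→15 − 1×10→5 − 1×5→0
Count of 10: 1

1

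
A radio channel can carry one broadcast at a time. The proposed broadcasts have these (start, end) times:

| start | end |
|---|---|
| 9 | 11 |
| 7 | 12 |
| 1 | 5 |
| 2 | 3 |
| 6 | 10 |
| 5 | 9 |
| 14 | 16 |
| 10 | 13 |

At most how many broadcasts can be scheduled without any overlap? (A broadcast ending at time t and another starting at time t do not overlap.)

4

Sort by end time and greedily take each interval whose start is ≥ the last chosen end.
Sorted by end: (2,3)  (1,5)  (5,9)  (6,10)  (9,11)  (7,12)  (10,13)  (14,16)
take (2,3); take (5,9); skip (6,10); take (9,11); skip (7,12); take (14,16).
Selected 4 broadcasts.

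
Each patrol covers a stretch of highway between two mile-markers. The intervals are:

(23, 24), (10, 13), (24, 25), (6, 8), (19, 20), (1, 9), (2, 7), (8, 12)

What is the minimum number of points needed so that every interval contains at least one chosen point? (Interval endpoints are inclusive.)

Sort by right endpoint; whenever an interval is uncovered, place a point at its right end.
By right end: [2,7]  [6,8]  [1,9]  [8,12]  [10,13]  [19,20]  [23,24]  [24,25]
[2,7] uncovered → point at 7; [8,12] uncovered → point at 12; [19,20] uncovered → point at 20; [23,24] uncovered → point at 24.
Points: 7, 12, 20, 24 (4 total).

4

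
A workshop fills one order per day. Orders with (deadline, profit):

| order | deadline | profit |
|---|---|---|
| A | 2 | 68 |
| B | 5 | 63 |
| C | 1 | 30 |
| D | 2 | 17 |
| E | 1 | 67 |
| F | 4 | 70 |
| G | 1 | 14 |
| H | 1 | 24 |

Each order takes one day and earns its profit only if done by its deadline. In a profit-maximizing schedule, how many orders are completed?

4

Profit order: F=70 A=68 E=67 B=63 C=30 H=24 D=17 G=14
Assign: F→slot 4, A→slot 2, E→slot 1, B→slot 5, C skipped, H skipped, D skipped, G skipped.
Slots: [1:E] [2:A] [4:F] [5:B]
4 of 8 scheduled.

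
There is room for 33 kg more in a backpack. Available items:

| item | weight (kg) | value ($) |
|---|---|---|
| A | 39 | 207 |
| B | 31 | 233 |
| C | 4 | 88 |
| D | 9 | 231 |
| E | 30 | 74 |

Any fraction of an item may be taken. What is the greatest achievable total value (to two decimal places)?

Greedy by value/weight ratio, highest first.
Order: D (231/9=25.67) > C (88/4=22.00) > B (233/31=7.52) > A (207/39=5.31) > E (74/30=2.47)
Fill: take D (9 @ 231) → take C (4 @ 88) → take 20/31 of B → 150.32; 33/33 used.
Total value = 469.32

469.32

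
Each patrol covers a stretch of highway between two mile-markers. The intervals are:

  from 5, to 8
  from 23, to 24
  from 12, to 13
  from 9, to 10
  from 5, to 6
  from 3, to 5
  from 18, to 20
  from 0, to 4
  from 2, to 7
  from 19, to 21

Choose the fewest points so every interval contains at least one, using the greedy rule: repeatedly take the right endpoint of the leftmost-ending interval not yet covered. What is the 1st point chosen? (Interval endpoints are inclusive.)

Sort by right endpoint; whenever an interval is uncovered, place a point at its right end.
Sorted: [0,4] [3,5] [5,6] [2,7] [5,8] [9,10] [12,13] [18,20] [19,21] [23,24]
{[0,4],[3,5]} hit by 4; {[5,6],[2,7],[5,8]} hit by 6; {[9,10]} hit by 10; {[12,13]} hit by 13; {[18,20],[19,21]} hit by 20; {[23,24]} hit by 24.
Points: 4, 6, 10, 13, 20, 24 (6 total).

4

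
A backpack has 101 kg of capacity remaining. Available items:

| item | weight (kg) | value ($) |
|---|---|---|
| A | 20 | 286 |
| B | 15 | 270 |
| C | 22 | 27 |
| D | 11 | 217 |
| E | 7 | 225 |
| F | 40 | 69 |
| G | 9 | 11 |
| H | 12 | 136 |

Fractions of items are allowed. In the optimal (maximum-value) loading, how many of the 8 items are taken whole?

Sort by value per unit weight and fill in that order.
Ratios (sorted): E 32.14, D 19.73, B 18.00, A 14.30, H 11.33, F 1.73, C 1.23, G 1.22
take E (7 @ 225); take D (11 @ 217); take B (15 @ 270); take A (20 @ 286); take H (12 @ 136); take 36/40 of F → 62.10. Capacity used 101/101.
5 item(s) taken whole; one partial (take 36/40 of F).

5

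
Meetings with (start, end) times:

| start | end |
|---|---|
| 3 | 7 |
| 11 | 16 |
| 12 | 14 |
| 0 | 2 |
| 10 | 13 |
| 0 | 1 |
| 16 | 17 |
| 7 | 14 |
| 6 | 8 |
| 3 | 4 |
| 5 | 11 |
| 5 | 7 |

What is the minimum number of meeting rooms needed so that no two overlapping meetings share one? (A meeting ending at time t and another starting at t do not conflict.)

starts: [0, 0, 3, 3, 5, 5, 6, 7, 10, 11, 12, 16]
ends:   [1, 2, 4, 7, 7, 8, 11, 13, 14, 14, 16, 17]
s0→1 s0→2 e1→1 e2→0 s3→1 s3→2 e4→1 s5→2 s5→3 s6→4  — peak 4.

4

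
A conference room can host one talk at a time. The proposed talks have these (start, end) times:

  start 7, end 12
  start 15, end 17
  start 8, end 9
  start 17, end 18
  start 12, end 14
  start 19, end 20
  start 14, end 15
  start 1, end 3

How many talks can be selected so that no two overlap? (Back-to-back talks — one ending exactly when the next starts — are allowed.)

7

Order by finish time; keep every interval that doesn't clash with the previous kept one.
By end time: (1,3), (8,9), (7,12), (12,14), (14,15), (15,17), (17,18), (19,20).
Pick (1,3); next start ≥ 3 → (8,9); next start ≥ 9 → (12,14); next start ≥ 14 → (14,15); next start ≥ 15 → (15,17); next start ≥ 17 → (17,18); next start ≥ 18 → (19,20).
Selected 7 talks.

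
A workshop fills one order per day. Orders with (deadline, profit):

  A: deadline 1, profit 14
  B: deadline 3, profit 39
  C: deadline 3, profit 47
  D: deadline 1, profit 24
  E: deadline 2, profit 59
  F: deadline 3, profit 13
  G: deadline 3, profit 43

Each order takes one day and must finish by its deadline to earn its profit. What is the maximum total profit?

Sort by profit descending; place each in the latest free slot ≤ its deadline.
Profit order: E=59 C=47 G=43 B=39 D=24 A=14 F=13
Assign: E→slot 2, C→slot 3, G→slot 1, B skipped, D skipped, A skipped, F skipped.
Slots: [1:G] [2:E] [3:C]
Profit = 43 + 59 + 47 = 149

149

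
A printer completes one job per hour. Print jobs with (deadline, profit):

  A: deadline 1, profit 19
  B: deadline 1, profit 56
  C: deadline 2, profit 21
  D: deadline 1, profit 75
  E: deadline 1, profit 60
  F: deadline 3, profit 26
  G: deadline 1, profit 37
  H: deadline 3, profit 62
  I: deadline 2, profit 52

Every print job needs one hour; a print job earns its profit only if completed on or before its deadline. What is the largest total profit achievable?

189

Take jobs in profit order; each goes to the latest open slot no later than its deadline.
Profit order: D=75 H=62 E=60 B=56 I=52 G=37 F=26 C=21 A=19
Assign: D→slot 1, H→slot 3, E skipped, B skipped, I→slot 2, G skipped, F skipped, C skipped, A skipped.
Slots: [1:D] [2:I] [3:H]
Profit = 75 + 52 + 62 = 189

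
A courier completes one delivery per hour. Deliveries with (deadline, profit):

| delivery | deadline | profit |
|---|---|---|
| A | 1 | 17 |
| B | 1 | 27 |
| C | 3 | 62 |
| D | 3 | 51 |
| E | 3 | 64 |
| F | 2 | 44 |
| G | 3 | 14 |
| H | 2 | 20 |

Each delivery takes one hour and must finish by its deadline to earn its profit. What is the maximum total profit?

Sort by profit descending; place each in the latest free slot ≤ its deadline.
Profit order: E=64 C=62 D=51 F=44 B=27 H=20 A=17 G=14
Assign: E→slot 3, C→slot 2, D→slot 1, F skipped, B skipped, H skipped, A skipped, G skipped.
Slots: [1:D] [2:C] [3:E]
Profit = 51 + 62 + 64 = 177

177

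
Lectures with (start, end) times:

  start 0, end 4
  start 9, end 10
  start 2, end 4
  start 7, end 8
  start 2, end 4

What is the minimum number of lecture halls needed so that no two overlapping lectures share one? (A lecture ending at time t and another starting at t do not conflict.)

3

Count concurrent intervals with a sweep; the peak is the room count.
starts: [0, 2, 2, 7, 9]
ends:   [4, 4, 4, 8, 10]
s0→1 s2→2 s2→3  — peak 3.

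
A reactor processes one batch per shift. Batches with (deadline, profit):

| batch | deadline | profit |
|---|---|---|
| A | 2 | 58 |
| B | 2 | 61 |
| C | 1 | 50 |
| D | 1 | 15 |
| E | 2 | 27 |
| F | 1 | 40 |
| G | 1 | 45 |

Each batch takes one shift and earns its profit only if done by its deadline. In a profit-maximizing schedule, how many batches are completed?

2

By profit: B(d2,61), A(d2,58), C(d1,50), G(d1,45), F(d1,40), E(d2,27), D(d1,15)
B→slot 2; A→slot 1; C skipped; G skipped; F skipped; E skipped; D skipped.
2 of 7 scheduled.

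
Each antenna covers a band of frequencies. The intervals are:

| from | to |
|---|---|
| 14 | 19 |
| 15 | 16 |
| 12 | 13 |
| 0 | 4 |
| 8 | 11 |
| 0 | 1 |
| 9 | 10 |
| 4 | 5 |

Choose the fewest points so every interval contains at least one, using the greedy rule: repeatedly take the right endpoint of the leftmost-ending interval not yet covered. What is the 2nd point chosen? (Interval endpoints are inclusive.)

Process intervals by earliest right end; each time one isn't hit yet, stab at its right endpoint.
Sorted: [0,1] [0,4] [4,5] [9,10] [8,11] [12,13] [15,16] [14,19]
{[0,1],[0,4]} hit by 1; {[4,5]} hit by 5; {[9,10],[8,11]} hit by 10; {[12,13]} hit by 13; {[15,16],[14,19]} hit by 16.
Points: 1, 5, 10, 13, 16 (5 total).

5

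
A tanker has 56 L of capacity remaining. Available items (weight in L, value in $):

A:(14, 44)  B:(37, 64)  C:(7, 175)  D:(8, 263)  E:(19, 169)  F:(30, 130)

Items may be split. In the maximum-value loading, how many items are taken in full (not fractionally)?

Greedy by value/weight ratio, highest first.
Ratios (sorted): D 32.88, C 25.00, E 8.89, F 4.33, A 3.14, B 1.73
take D (8 @ 263); take C (7 @ 175); take E (19 @ 169); take 22/30 of F → 95.33. Capacity used 56/56.
3 item(s) taken whole; one partial (take 22/30 of F).

3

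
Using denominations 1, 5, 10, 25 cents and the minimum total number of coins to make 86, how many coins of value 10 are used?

1

86 = 3×25 + 1×10 + 1×1
Count of 10: 1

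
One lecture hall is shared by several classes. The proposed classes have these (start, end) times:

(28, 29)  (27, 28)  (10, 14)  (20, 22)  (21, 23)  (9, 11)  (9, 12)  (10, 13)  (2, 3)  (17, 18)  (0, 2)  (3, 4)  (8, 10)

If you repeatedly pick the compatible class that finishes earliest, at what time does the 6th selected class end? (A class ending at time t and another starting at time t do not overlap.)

By end time: (0,2), (2,3), (3,4), (8,10), (9,11), (9,12), (10,13), (10,14), (17,18), (20,22), (21,23), (27,28), (28,29).
Pick (0,2); next start ≥ 2 → (2,3); next start ≥ 3 → (3,4); next start ≥ 4 → (8,10); next start ≥ 10 → (10,13); next start ≥ 13 → (17,18); next start ≥ 18 → (20,22); next start ≥ 22 → (27,28); next start ≥ 28 → (28,29).
Selected: (0,2) (2,3) (3,4) (8,10) (10,13) (17,18) (20,22) (27,28) (28,29)

18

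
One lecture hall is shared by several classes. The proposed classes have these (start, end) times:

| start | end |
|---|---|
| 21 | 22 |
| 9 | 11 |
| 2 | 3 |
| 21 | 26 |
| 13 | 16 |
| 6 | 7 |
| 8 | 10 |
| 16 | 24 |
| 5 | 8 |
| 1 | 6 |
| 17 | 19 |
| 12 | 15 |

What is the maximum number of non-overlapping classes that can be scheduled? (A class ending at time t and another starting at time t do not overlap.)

6

Sorted by end: (2,3)  (1,6)  (6,7)  (5,8)  (8,10)  (9,11)  (12,15)  (13,16)  (17,19)  (21,22)  (16,24)  (21,26)
take (2,3); take (6,7); take (8,10); take (12,15); skip (13,16); take (17,19); take (21,22); skip (16,24).
Selected 6 classes.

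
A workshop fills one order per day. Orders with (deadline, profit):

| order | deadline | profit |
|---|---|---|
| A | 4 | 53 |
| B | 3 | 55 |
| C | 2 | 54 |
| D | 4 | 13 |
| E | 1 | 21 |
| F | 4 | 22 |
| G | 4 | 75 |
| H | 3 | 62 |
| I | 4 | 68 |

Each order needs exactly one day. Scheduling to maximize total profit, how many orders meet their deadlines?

4

Sort by profit descending; place each in the latest free slot ≤ its deadline.
By profit: G(d4,75), I(d4,68), H(d3,62), B(d3,55), C(d2,54), A(d4,53), F(d4,22), E(d1,21), D(d4,13)
G→slot 4; I→slot 3; H→slot 2; B→slot 1; C skipped; A skipped; F skipped; E skipped; D skipped.
4 of 9 scheduled.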